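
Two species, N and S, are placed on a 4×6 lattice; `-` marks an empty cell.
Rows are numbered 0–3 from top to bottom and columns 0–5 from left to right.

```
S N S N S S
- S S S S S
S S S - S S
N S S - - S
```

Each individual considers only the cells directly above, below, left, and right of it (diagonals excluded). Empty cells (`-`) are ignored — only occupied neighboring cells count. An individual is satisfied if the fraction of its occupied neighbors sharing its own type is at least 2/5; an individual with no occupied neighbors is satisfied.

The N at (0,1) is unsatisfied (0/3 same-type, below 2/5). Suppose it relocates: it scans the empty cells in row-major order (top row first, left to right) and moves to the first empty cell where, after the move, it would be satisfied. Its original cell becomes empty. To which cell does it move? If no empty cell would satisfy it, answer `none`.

Vacating (0,1). Empty cells in order:
  (1,0): 0/3 same-type → still unsatisfied.
  (2,3): 0/3 same-type → still unsatisfied.
  (3,3): 0/1 same-type → still unsatisfied.
  (3,4): 0/2 same-type → still unsatisfied.

none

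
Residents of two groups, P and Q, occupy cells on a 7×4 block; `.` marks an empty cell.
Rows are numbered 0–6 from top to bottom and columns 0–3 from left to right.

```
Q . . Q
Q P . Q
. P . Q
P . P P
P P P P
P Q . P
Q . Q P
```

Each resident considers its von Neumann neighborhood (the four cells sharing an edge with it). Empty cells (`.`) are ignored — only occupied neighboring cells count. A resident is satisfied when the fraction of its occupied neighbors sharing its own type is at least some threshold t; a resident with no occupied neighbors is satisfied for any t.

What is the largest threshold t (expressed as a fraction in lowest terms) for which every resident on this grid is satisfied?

Row 0: (0,0)Q 1/1 · (0,3)Q 1/1
Row 1: (1,0)Q 1/2 · (1,1)P 1/2 · (1,3)Q 2/2
Row 2: (2,1)P 1/1 · (2,3)Q 1/2
Row 3: (3,0)P 1/1 · (3,2)P 2/2 · (3,3)P 2/3
Row 4: (4,0)P 3/3 · (4,1)P 2/3 · (4,2)P 3/3 · (4,3)P 3/3
Row 5: (5,0)P 1/3 · (5,1)Q 0/2 · (5,3)P 2/2
Row 6: (6,0)Q 0/1 · (6,2)Q 0/1 · (6,3)P 1/2
The smallest same-type fraction is 0/2 at (5,1), which reduces to 0/1. Any threshold above that leaves this resident unsatisfied.

0/1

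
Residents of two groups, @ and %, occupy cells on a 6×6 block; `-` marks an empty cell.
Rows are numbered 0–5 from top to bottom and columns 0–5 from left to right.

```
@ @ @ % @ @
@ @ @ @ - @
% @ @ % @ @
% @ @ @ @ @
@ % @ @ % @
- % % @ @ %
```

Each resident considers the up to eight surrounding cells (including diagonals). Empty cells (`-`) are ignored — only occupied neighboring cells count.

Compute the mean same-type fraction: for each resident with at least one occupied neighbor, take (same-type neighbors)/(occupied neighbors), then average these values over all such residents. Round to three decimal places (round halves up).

0.637

Row 0: (0,0)@ 3/3 · (0,1)@ 5/5 · (0,2)@ 4/5 · (0,3)% 0/4 · (0,4)@ 3/4 · (0,5)@ 2/2
Row 1: (1,0)@ 4/5 · (1,1)@ 7/8 · (1,2)@ 6/8 · (1,3)@ 5/7 · (1,5)@ 4/4
Row 2: (2,0)% 1/5 · (2,1)@ 6/8 · (2,2)@ 7/8 · (2,3)% 0/7 · (2,4)@ 6/7 · (2,5)@ 4/4
Row 3: (3,0)% 2/5 · (3,1)@ 5/8 · (3,2)@ 6/8 · (3,3)@ 6/8 · (3,4)@ 6/8 · (3,5)@ 4/5
Row 4: (4,0)@ 1/4 · (4,1)% 3/7 · (4,2)@ 5/8 · (4,3)@ 6/8 · (4,4)% 1/8 · (4,5)@ 3/5
Row 5: (5,1)% 2/4 · (5,2)% 2/5 · (5,3)@ 3/5 · (5,4)@ 3/5 · (5,5)% 1/3
Sum over 34 residents: 3/3 + 5/5 + 4/5 + 0/4 + 3/4 + 2/2 + 4/5 + 7/8 + 6/8 + 5/7 + 4/4 + 1/5 + 6/8 + 7/8 + 0/7 + 6/7 + 4/4 + 2/5 + 5/8 + 6/8 + 6/8 + 6/8 + 4/5 + 1/4 + 3/7 + 5/8 + 6/8 + 1/8 + 3/5 + 2/4 + 2/5 + 3/5 + 3/5 + 1/3 = 2599/120; mean = 2599/120 ÷ 34 = 2599/4080 = 0.637009… → 0.637.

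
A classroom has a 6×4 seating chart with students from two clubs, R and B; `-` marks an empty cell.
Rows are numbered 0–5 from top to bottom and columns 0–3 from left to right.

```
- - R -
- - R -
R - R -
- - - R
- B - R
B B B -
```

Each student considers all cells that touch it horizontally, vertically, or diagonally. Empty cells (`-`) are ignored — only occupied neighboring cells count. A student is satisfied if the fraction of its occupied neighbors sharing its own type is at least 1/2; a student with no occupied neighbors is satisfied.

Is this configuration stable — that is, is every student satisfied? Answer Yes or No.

Row 0: (0,2)R 1/1 ok
Row 1: (1,2)R 2/2 ok
Row 2: (2,0)R 0/0 ok · (2,2)R 2/2 ok
Row 3: (3,3)R 2/2 ok
Row 4: (4,1)B 3/3 ok · (4,3)R 1/2 ok
Row 5: (5,0)B 2/2 ok · (5,1)B 3/3 ok · (5,2)B 2/3 ok
All meet the threshold, so the configuration is stable.

Yes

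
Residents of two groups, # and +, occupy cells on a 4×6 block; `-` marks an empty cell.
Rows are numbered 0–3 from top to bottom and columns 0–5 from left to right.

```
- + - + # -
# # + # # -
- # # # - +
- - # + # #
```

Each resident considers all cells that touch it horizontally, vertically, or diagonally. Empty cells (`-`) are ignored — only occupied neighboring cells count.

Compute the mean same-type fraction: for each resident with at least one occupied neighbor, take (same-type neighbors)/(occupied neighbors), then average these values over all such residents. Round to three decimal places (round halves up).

(0,1)+ 1/3
(0,3)+ 1/4
(0,4)# 2/3
(1,0)# 2/3
(1,1)# 3/5
(1,2)+ 2/7
(1,3)# 4/6
(1,4)# 3/5
(2,1)# 4/5
(2,2)# 5/7
(2,3)# 5/7
(2,5)+ 0/3
(3,2)# 3/4
(3,3)+ 0/4
(3,4)# 2/4
(3,5)# 1/2
Sum over 16 residents: 1/3 + 1/4 + 2/3 + 2/3 + 3/5 + 2/7 + 4/6 + 3/5 + 4/5 + 5/7 + 5/7 + 0/3 + 3/4 + 0/4 + 2/4 + 1/2 = 169/21; mean = 169/21 ÷ 16 = 169/336 = 0.502976… → 0.503.

0.503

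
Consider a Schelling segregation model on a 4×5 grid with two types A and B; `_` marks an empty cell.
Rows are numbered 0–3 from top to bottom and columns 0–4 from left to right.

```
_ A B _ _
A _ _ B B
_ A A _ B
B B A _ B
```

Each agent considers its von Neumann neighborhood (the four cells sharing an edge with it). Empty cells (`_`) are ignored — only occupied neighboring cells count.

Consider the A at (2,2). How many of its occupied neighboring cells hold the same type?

2

Occupied neighbors of (2,2): (3,2)=A, (2,1)=A.
Same type (A): 2 of 2.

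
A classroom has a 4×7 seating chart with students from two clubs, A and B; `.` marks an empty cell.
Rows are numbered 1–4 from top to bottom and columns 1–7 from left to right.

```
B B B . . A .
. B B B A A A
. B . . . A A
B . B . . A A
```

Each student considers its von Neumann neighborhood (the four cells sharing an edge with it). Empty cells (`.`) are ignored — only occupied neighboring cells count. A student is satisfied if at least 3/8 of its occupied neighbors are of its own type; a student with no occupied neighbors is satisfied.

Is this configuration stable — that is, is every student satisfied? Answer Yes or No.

Yes

Row 1: (1,1)B 1/1 satisfied · (1,2)B 3/3 satisfied · (1,3)B 2/2 satisfied · (1,6)A 1/1 satisfied
Row 2: (2,2)B 3/3 satisfied · (2,3)B 3/3 satisfied · (2,4)B 1/2 satisfied · (2,5)A 1/2 satisfied · (2,6)A 4/4 satisfied · (2,7)A 2/2 satisfied
Row 3: (3,2)B 1/1 satisfied · (3,6)A 3/3 satisfied · (3,7)A 3/3 satisfied
Row 4: (4,1)B 0/0 satisfied · (4,3)B 0/0 satisfied · (4,6)A 2/2 satisfied · (4,7)A 2/2 satisfied
All meet the threshold, so the configuration is stable.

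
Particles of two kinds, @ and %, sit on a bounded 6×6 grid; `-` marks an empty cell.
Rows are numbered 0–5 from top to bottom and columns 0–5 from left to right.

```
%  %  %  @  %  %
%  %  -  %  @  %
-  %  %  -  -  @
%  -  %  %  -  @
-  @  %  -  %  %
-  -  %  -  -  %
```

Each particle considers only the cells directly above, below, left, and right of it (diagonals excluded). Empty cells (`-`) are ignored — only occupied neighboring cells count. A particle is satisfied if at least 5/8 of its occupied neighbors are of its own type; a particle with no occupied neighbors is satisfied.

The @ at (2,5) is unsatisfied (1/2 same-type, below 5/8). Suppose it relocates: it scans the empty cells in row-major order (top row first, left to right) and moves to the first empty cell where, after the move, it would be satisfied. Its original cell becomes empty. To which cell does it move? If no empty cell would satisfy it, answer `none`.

(2,4)

Vacating (2,5). Empty cells in order:
  (1,2): 0/4 same-type → still unsatisfied.
  (2,0): 0/3 same-type → still unsatisfied.
  (2,3): 0/3 same-type → still unsatisfied.
  (2,4): 1/1 same-type → satisfied — stop here.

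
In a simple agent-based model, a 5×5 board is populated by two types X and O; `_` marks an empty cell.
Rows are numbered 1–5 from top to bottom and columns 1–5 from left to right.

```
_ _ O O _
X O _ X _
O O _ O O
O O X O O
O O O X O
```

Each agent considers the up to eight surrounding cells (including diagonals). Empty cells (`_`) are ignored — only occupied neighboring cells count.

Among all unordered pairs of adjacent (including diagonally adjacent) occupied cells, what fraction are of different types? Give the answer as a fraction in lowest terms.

17/44

Scan each occupied cell's neighbors to the right and below (and the two forward diagonals) so each pair is counted once.
Row 1: O(1,3)–O(1,4)= O(1,3)–X(2,4)≠ O(1,3)–O(2,2)= O(1,4)–X(2,4)≠  → 2/4 unlike.
Row 2: X(2,1)–O(2,2)≠ X(2,1)–O(3,1)≠ X(2,1)–O(3,2)≠ O(2,2)–O(3,2)= O(2,2)–O(3,1)= X(2,4)–O(3,4)≠ X(2,4)–O(3,5)≠  → 5/7 unlike.
Row 3: O(3,1)–O(3,2)= O(3,1)–O(4,1)= O(3,1)–O(4,2)= O(3,2)–O(4,2)= O(3,2)–X(4,3)≠ O(3,2)–O(4,1)= O(3,4)–O(3,5)= O(3,4)–O(4,4)= O(3,4)–O(4,5)= O(3,4)–X(4,3)≠ O(3,5)–O(4,5)= O(3,5)–O(4,4)=  → 2/12 unlike.
Row 4: O(4,1)–O(4,2)= O(4,1)–O(5,1)= O(4,1)–O(5,2)= O(4,2)–X(4,3)≠ O(4,2)–O(5,2)= O(4,2)–O(5,3)= O(4,2)–O(5,1)= X(4,3)–O(4,4)≠ X(4,3)–O(5,3)≠ X(4,3)–X(5,4)= X(4,3)–O(5,2)≠ O(4,4)–O(4,5)= O(4,4)–X(5,4)≠ O(4,4)–O(5,5)= O(4,4)–O(5,3)= O(4,5)–O(5,5)= O(4,5)–X(5,4)≠  → 6/17 unlike.
Row 5: O(5,1)–O(5,2)= O(5,2)–O(5,3)= O(5,3)–X(5,4)≠ X(5,4)–O(5,5)≠  → 2/4 unlike.
Total adjacent occupied pairs: 44; unlike-type pairs: 17.
17/44 is already in lowest terms.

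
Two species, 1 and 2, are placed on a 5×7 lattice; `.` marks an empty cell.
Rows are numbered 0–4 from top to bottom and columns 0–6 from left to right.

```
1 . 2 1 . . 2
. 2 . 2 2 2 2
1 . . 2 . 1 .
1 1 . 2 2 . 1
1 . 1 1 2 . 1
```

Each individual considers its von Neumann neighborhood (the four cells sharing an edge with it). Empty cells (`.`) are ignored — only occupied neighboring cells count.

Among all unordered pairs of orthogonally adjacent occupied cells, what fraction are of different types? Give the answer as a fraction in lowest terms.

Scan each occupied cell's neighbors to the right and below so each pair is counted once.
From row 0: 2 unlike of 3 pairs (running 2/3).
From row 1: 1 unlike of 5 pairs (running 3/8).
From row 2: 0 unlike of 2 pairs (running 3/10).
From row 3: 1 unlike of 6 pairs (running 4/16).
From row 4: 1 unlike of 2 pairs (running 5/18).
Total adjacent occupied pairs: 18; unlike-type pairs: 5.
5/18 is already in lowest terms.

5/18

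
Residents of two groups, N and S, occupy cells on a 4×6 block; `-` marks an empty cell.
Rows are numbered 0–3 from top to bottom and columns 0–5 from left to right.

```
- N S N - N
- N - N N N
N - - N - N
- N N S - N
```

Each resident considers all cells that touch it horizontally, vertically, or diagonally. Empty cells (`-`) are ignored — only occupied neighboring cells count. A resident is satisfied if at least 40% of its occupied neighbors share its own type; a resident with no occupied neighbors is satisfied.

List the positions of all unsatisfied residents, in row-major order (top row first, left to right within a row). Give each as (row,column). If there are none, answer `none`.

Row 0: (0,1)N 1/2 ✓ · (0,2)S 0/4 ✗ · (0,3)N 2/3 ✓ · (0,5)N 2/2 ✓
Row 1: (1,1)N 2/3 ✓ · (1,3)N 3/4 ✓ · (1,4)N 6/6 ✓ · (1,5)N 3/3 ✓
Row 2: (2,0)N 2/2 ✓ · (2,3)N 3/4 ✓ · (2,5)N 3/3 ✓
Row 3: (3,1)N 2/2 ✓ · (3,2)N 2/3 ✓ · (3,3)S 0/2 ✗ · (3,5)N 1/1 ✓

(0,2), (3,3)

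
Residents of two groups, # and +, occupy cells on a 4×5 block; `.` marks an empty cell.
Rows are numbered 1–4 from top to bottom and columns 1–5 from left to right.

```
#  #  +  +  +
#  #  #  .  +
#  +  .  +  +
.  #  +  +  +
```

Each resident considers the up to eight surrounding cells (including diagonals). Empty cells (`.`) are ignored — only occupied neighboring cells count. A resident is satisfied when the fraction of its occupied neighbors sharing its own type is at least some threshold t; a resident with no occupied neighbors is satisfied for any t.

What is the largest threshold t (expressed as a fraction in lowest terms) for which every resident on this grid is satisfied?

1/6

Row 1: (1,1)# 3/3 · (1,2)# 4/5 · (1,3)+ 1/4 · (1,4)+ 3/4 · (1,5)+ 2/2
Row 2: (2,1)# 4/5 · (2,2)# 5/7 · (2,3)# 2/6 · (2,5)+ 4/4
Row 3: (3,1)# 3/4 · (3,2)+ 1/6 · (3,4)+ 5/6 · (3,5)+ 4/4
Row 4: (4,2)# 1/3 · (4,3)+ 3/4 · (4,4)+ 4/4 · (4,5)+ 3/3
The smallest same-type fraction is 1/6 at (3,2), which reduces to 1/6. Any threshold above that leaves this resident unsatisfied.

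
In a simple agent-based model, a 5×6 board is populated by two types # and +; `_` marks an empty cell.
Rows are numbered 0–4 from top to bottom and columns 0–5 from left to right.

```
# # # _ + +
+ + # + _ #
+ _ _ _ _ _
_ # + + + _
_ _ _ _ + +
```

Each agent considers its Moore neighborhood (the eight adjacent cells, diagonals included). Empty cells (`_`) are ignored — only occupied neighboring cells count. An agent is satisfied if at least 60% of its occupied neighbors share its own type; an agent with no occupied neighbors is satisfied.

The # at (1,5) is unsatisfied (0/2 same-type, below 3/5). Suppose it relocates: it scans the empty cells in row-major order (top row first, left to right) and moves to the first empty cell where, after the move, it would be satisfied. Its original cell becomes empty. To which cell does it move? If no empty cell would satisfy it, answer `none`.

(4,0)

Vacating (1,5). Empty cells in order:
  (0,3): 2/4 same-type → still unsatisfied.
  (1,4): 0/3 same-type → still unsatisfied.
  (2,1): 2/6 same-type → still unsatisfied.
  (2,2): 2/6 same-type → still unsatisfied.
  (2,3): 1/5 same-type → still unsatisfied.
  (2,4): 0/3 same-type → still unsatisfied.
  (2,5): 0/1 same-type → still unsatisfied.
  (3,0): 1/2 same-type → still unsatisfied.
  (3,5): 0/3 same-type → still unsatisfied.
  (4,0): 1/1 same-type → satisfied — stop here.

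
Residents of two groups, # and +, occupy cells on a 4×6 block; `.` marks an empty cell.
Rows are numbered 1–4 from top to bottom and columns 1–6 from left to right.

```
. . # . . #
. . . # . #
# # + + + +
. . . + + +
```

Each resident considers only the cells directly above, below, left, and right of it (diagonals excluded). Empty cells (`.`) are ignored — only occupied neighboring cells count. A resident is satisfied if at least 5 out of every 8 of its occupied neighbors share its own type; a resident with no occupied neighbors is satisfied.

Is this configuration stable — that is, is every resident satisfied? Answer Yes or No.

Row 1: (1,3)# 0/0 ok · (1,6)# 1/1 ok
Row 2: (2,4)# 0/1 unhappy · (2,6)# 1/2 unhappy
Row 3: (3,1)# 1/1 ok · (3,2)# 1/2 unhappy · (3,3)+ 1/2 unhappy · (3,4)+ 3/4 ok · (3,5)+ 3/3 ok · (3,6)+ 2/3 ok
Row 4: (4,4)+ 2/2 ok · (4,5)+ 3/3 ok · (4,6)+ 2/2 ok
For instance (2,4) has only 0/1 same-type neighbors, below 5/8.

No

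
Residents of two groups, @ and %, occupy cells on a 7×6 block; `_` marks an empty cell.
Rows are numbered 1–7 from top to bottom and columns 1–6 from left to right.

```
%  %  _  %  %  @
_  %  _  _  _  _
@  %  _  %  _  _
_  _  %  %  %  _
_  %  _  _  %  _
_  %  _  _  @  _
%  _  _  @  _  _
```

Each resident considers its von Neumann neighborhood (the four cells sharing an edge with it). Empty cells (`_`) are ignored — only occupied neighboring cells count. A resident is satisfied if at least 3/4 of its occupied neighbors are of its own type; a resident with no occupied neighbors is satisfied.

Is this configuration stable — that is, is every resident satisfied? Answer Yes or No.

No

(1,1)% 1/1 ✓
(1,2)% 2/2 ✓
(1,4)% 1/1 ✓
(1,5)% 1/2 ✗
(1,6)@ 0/1 ✗
(2,2)% 2/2 ✓
(3,1)@ 0/1 ✗
(3,2)% 1/2 ✗
(3,4)% 1/1 ✓
(4,3)% 1/1 ✓
(4,4)% 3/3 ✓
(4,5)% 2/2 ✓
(5,2)% 1/1 ✓
(5,5)% 1/2 ✗
(6,2)% 1/1 ✓
(6,5)@ 0/1 ✗
(7,1)% 0/0 ✓
(7,4)@ 0/0 ✓
For instance (1,5) has only 1/2 same-type neighbors, below 3/4.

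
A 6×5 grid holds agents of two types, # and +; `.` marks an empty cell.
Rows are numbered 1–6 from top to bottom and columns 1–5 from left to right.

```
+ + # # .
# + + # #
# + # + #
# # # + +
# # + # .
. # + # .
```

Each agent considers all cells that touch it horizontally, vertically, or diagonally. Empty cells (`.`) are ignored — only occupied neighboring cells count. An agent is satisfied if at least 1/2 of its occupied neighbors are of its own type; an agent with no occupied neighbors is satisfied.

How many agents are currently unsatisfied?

(1,1)+ 2/3 ok
(1,2)+ 3/5 ok
(1,3)# 2/5 unhappy
(1,4)# 3/4 ok
(2,1)# 1/5 unhappy
(2,2)+ 4/8 ok
(2,3)+ 4/8 ok
(2,4)# 5/7 ok
(2,5)# 3/4 ok
(3,1)# 3/5 ok
(3,2)+ 2/8 unhappy
(3,3)# 3/8 unhappy
(3,4)+ 3/8 unhappy
(3,5)# 2/5 unhappy
(4,1)# 4/5 ok
(4,2)# 6/8 ok
(4,3)# 4/8 ok
(4,4)+ 3/7 unhappy
(4,5)+ 2/4 ok
(5,1)# 4/4 ok
(5,2)# 5/7 ok
(5,3)+ 2/8 unhappy
(5,4)# 2/6 unhappy
(6,2)# 2/4 ok
(6,3)+ 1/5 unhappy
(6,4)# 1/3 unhappy
Unsatisfied: (1,3), (2,1), (3,2), (3,3), (3,4), (3,5), (4,4), (5,3), (5,4), (6,3), (6,4) — 11 in total.

11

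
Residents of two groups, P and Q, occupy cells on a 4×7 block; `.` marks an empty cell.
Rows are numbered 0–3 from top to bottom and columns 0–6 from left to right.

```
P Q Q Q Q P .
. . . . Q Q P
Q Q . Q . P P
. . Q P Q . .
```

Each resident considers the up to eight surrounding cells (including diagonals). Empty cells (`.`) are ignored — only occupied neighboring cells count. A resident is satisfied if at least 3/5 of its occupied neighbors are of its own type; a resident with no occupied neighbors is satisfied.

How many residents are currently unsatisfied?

(0,0)P 0/1 not
(0,1)Q 1/2 not
(0,2)Q 2/2 satisfied
(0,3)Q 3/3 satisfied
(0,4)Q 3/4 satisfied
(0,5)P 1/4 not
(1,4)Q 4/6 satisfied
(1,5)Q 2/6 not
(1,6)P 3/4 satisfied
(2,0)Q 1/1 satisfied
(2,1)Q 2/2 satisfied
(2,3)Q 3/4 satisfied
(2,5)P 2/5 not
(2,6)P 2/3 satisfied
(3,2)Q 2/3 satisfied
(3,3)P 0/3 not
(3,4)Q 1/3 not
Unsatisfied: (0,0), (0,1), (0,5), (1,5), (2,5), (3,3), (3,4) — 7 in total.

7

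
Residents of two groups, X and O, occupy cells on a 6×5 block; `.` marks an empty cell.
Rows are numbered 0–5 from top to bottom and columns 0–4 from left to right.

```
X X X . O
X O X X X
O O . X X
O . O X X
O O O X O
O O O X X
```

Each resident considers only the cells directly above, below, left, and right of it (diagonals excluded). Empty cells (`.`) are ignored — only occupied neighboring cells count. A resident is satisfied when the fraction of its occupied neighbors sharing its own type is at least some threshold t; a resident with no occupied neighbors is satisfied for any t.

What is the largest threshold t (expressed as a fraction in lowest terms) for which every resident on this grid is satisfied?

0/1

(0,0)X 2/2
(0,1)X 2/3
(0,2)X 2/2
(0,4)O 0/1
(1,0)X 1/3
(1,1)O 1/4
(1,2)X 2/3
(1,3)X 3/3
(1,4)X 2/3
(2,0)O 2/3
(2,1)O 2/2
(2,3)X 3/3
(2,4)X 3/3
(3,0)O 2/2
(3,2)O 1/2
(3,3)X 3/4
(3,4)X 2/3
(4,0)O 3/3
(4,1)O 3/3
(4,2)O 3/4
(4,3)X 2/4
(4,4)O 0/3
(5,0)O 2/2
(5,1)O 3/3
(5,2)O 2/3
(5,3)X 2/3
(5,4)X 1/2
The smallest same-type fraction is 0/1 at (0,4), which reduces to 0/1. Any threshold above that leaves this resident unsatisfied.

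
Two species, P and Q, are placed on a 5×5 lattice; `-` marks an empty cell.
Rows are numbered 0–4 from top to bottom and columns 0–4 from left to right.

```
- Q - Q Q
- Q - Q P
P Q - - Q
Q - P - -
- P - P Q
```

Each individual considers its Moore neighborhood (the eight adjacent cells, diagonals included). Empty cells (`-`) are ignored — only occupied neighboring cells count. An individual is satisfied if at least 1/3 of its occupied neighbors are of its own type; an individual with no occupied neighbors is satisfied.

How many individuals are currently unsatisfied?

Row 0: (0,1)Q 1/1 satisfied · (0,3)Q 2/3 satisfied · (0,4)Q 2/3 satisfied
Row 1: (1,1)Q 2/3 satisfied · (1,3)Q 3/4 satisfied · (1,4)P 0/4 not
Row 2: (2,0)P 0/3 not · (2,1)Q 2/4 satisfied · (2,4)Q 1/2 satisfied
Row 3: (3,0)Q 1/3 satisfied · (3,2)P 2/3 satisfied
Row 4: (4,1)P 1/2 satisfied · (4,3)P 1/2 satisfied · (4,4)Q 0/1 not
Unsatisfied: (1,4), (2,0), (4,4) — 3 in total.

3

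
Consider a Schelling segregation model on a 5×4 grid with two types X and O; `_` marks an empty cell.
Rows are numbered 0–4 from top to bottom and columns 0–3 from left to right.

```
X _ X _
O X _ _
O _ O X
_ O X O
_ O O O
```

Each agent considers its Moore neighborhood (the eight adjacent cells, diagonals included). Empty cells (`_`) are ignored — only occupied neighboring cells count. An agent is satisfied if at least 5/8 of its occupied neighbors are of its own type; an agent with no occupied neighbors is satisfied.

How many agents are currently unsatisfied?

(0,0)X 1/2 ✗
(0,2)X 1/1 ✓
(1,0)O 1/3 ✗
(1,1)X 2/5 ✗
(2,0)O 2/3 ✓
(2,2)O 2/5 ✗
(2,3)X 1/3 ✗
(3,1)O 4/5 ✓
(3,2)X 1/7 ✗
(3,3)O 3/5 ✗
(4,1)O 2/3 ✓
(4,2)O 4/5 ✓
(4,3)O 2/3 ✓
Unsatisfied: (0,0), (1,0), (1,1), (2,2), (2,3), (3,2), (3,3) — 7 in total.

7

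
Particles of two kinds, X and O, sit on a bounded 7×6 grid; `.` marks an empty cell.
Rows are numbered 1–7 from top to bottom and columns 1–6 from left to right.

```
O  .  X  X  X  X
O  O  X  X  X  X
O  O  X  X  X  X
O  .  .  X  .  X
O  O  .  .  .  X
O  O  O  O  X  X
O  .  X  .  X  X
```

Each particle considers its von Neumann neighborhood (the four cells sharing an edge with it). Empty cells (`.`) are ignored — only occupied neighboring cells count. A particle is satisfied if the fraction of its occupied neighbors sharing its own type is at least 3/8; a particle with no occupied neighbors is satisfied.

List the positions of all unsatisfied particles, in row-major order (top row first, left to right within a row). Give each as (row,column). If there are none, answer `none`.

(1,1)O 1/1 ok
(1,3)X 2/2 ok
(1,4)X 3/3 ok
(1,5)X 3/3 ok
(1,6)X 2/2 ok
(2,1)O 3/3 ok
(2,2)O 2/3 ok
(2,3)X 3/4 ok
(2,4)X 4/4 ok
(2,5)X 4/4 ok
(2,6)X 3/3 ok
(3,1)O 3/3 ok
(3,2)O 2/3 ok
(3,3)X 2/3 ok
(3,4)X 4/4 ok
(3,5)X 3/3 ok
(3,6)X 3/3 ok
(4,1)O 2/2 ok
(4,4)X 1/1 ok
(4,6)X 2/2 ok
(5,1)O 3/3 ok
(5,2)O 2/2 ok
(5,6)X 2/2 ok
(6,1)O 3/3 ok
(6,2)O 3/3 ok
(6,3)O 2/3 ok
(6,4)O 1/2 ok
(6,5)X 2/3 ok
(6,6)X 3/3 ok
(7,1)O 1/1 ok
(7,3)X 0/1 unhappy
(7,5)X 2/2 ok
(7,6)X 2/2 ok

(7,3)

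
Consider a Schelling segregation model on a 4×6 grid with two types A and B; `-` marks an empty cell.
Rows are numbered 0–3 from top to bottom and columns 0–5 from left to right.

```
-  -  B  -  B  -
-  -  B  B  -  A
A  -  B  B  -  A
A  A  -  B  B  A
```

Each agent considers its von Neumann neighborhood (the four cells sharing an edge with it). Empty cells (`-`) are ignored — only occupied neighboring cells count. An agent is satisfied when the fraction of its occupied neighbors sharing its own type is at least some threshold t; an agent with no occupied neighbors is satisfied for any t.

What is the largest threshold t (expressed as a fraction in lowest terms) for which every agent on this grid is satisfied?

1/2

(0,2)B 1/1
(0,4)B — no occupied neighbors
(1,2)B 3/3
(1,3)B 2/2
(1,5)A 1/1
(2,0)A 1/1
(2,2)B 2/2
(2,3)B 3/3
(2,5)A 2/2
(3,0)A 2/2
(3,1)A 1/1
(3,3)B 2/2
(3,4)B 1/2
(3,5)A 1/2
The smallest same-type fraction is 1/2 at (3,4), which reduces to 1/2. Any threshold above that leaves this agent unsatisfied.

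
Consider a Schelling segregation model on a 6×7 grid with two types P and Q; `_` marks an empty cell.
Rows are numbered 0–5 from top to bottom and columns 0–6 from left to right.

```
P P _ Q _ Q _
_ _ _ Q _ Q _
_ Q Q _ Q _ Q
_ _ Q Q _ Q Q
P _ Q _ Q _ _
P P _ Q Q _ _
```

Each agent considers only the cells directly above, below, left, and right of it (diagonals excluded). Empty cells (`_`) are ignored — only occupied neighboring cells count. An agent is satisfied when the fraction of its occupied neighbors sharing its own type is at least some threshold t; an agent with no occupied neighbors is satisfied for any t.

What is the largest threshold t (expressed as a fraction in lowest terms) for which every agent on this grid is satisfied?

1/1

Row 0: (0,0)P 1/1 · (0,1)P 1/1 · (0,3)Q 1/1 · (0,5)Q 1/1
Row 1: (1,3)Q 1/1 · (1,5)Q 1/1
Row 2: (2,1)Q 1/1 · (2,2)Q 2/2 · (2,4)Q — no occupied neighbors · (2,6)Q 1/1
Row 3: (3,2)Q 3/3 · (3,3)Q 1/1 · (3,5)Q 1/1 · (3,6)Q 2/2
Row 4: (4,0)P 1/1 · (4,2)Q 1/1 · (4,4)Q 1/1
Row 5: (5,0)P 2/2 · (5,1)P 1/1 · (5,3)Q 1/1 · (5,4)Q 2/2
The smallest same-type fraction is 1/1 at (0,0), which reduces to 1/1. Any threshold above that leaves this agent unsatisfied.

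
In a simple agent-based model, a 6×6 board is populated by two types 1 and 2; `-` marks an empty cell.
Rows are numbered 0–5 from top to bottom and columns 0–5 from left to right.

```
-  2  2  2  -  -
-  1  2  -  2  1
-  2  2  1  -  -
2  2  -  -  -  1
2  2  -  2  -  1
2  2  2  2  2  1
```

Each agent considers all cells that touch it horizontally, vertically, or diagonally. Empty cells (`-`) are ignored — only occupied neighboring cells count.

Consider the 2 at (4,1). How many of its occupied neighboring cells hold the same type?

Occupied neighbors of (4,1): (3,0)=2, (3,1)=2, (4,0)=2, (5,0)=2, (5,1)=2, (5,2)=2.
Same type (2): 6 of 6.

6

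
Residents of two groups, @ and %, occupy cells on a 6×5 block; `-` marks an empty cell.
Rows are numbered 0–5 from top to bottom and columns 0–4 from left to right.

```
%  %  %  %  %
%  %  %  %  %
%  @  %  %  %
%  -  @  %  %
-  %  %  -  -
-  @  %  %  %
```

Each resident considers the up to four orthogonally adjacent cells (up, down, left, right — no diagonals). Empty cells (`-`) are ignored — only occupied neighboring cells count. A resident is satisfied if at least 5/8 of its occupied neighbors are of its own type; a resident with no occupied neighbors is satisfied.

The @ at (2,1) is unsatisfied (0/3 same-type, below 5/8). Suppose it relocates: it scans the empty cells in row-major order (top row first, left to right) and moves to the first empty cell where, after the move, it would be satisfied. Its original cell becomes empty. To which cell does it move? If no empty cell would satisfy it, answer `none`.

(5,0)

Vacating (2,1). Empty cells in order:
  (3,1): 1/3 same-type → still unsatisfied.
  (4,0): 0/2 same-type → still unsatisfied.
  (4,3): 0/3 same-type → still unsatisfied.
  (4,4): 0/2 same-type → still unsatisfied.
  (5,0): 1/1 same-type → satisfied — stop here.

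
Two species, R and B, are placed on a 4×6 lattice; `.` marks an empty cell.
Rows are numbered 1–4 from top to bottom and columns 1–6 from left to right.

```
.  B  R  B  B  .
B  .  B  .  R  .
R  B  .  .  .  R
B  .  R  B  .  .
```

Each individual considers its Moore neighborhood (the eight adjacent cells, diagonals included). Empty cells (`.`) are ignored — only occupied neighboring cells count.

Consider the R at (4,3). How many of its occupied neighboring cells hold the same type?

0

Occupied neighbors of (4,3): (3,2)=B, (4,4)=B.
Same type (R): 0 of 2.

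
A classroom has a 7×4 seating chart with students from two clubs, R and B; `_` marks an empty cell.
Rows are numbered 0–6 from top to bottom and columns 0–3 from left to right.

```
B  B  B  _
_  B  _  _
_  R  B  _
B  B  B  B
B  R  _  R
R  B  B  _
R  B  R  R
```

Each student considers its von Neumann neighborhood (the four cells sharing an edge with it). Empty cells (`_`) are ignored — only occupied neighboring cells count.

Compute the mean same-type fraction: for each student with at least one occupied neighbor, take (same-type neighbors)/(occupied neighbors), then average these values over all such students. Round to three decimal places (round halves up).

0.542

Row 0: (0,0)B 1/1 · (0,1)B 3/3 · (0,2)B 1/1
Row 1: (1,1)B 1/2
Row 2: (2,1)R 0/3 · (2,2)B 1/2
Row 3: (3,0)B 2/2 · (3,1)B 2/4 · (3,2)B 3/3 · (3,3)B 1/2
Row 4: (4,0)B 1/3 · (4,1)R 0/3 · (4,3)R 0/1
Row 5: (5,0)R 1/3 · (5,1)B 2/4 · (5,2)B 1/2
Row 6: (6,0)R 1/2 · (6,1)B 1/3 · (6,2)R 1/3 · (6,3)R 1/1
Sum over 20 students: 1/1 + 3/3 + 1/1 + 1/2 + 0/3 + 1/2 + 2/2 + 2/4 + 3/3 + 1/2 + 1/3 + 0/3 + 0/1 + 1/3 + 2/4 + 1/2 + 1/2 + 1/3 + 1/3 + 1/1 = 65/6; mean = 65/6 ÷ 20 = 13/24 = 0.541666… → 0.542.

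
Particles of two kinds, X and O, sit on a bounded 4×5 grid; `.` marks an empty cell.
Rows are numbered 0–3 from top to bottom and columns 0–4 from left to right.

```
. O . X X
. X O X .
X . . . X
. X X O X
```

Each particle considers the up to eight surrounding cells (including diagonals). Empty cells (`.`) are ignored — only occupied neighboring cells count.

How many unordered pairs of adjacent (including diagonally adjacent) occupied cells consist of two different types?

7

Scan each occupied cell's neighbors to the right and below (and the two forward diagonals) so each pair is counted once.
Row 0: O(0,1)–X(1,1)≠ O(0,1)–O(1,2)= X(0,3)–X(0,4)= X(0,3)–X(1,3)= X(0,3)–O(1,2)≠ X(0,4)–X(1,3)=  → 2/6 unlike.
Row 1: X(1,1)–O(1,2)≠ X(1,1)–X(2,0)= O(1,2)–X(1,3)≠ X(1,3)–X(2,4)=  → 2/4 unlike.
Row 2: X(2,0)–X(3,1)= X(2,4)–X(3,4)= X(2,4)–O(3,3)≠  → 1/3 unlike.
Row 3: X(3,1)–X(3,2)= X(3,2)–O(3,3)≠ O(3,3)–X(3,4)≠  → 2/3 unlike.
Total adjacent occupied pairs: 16; unlike-type pairs: 7.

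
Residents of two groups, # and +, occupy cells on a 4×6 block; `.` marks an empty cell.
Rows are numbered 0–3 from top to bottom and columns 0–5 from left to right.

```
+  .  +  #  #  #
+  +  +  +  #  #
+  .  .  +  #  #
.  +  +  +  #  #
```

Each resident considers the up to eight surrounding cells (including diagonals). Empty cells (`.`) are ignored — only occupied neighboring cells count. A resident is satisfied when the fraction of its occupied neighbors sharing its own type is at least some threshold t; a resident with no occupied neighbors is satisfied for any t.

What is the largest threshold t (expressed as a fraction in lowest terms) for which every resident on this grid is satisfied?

(0,0)+ 2/2
(0,2)+ 3/4
(0,3)# 2/5
(0,4)# 4/5
(0,5)# 3/3
(1,0)+ 3/3
(1,1)+ 5/5
(1,2)+ 4/5
(1,3)+ 3/7
(1,4)# 6/8
(1,5)# 5/5
(2,0)+ 3/3
(2,3)+ 4/7
(2,4)# 5/8
(2,5)# 5/5
(3,1)+ 2/2
(3,2)+ 3/3
(3,3)+ 2/4
(3,4)# 3/5
(3,5)# 3/3
The smallest same-type fraction is 2/5 at (0,3), which reduces to 2/5. Any threshold above that leaves this resident unsatisfied.

2/5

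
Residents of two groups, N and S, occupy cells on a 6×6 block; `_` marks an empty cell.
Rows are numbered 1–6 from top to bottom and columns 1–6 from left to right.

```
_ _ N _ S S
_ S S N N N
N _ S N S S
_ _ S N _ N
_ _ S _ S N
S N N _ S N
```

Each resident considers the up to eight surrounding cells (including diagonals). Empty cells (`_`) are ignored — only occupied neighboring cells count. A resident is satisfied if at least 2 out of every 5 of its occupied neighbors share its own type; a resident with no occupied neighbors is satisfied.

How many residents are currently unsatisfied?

15

Row 1: (1,3)N 1/3 unhappy · (1,5)S 1/4 unhappy · (1,6)S 1/3 unhappy
Row 2: (2,2)S 2/4 ok · (2,3)S 2/5 ok · (2,4)N 3/7 ok · (2,5)N 3/7 ok · (2,6)N 1/5 unhappy
Row 3: (3,1)N 0/1 unhappy · (3,3)S 3/6 ok · (3,4)N 3/7 ok · (3,5)S 1/7 unhappy · (3,6)S 1/4 unhappy
Row 4: (4,3)S 2/4 ok · (4,4)N 1/6 unhappy · (4,6)N 1/4 unhappy
Row 5: (5,3)S 1/4 unhappy · (5,5)S 1/5 unhappy · (5,6)N 2/4 ok
Row 6: (6,1)S 0/1 unhappy · (6,2)N 1/3 unhappy · (6,3)N 1/2 ok · (6,5)S 1/3 unhappy · (6,6)N 1/3 unhappy
Unsatisfied: (1,3), (1,5), (1,6), (2,6), (3,1), (3,5), (3,6), (4,4), (4,6), (5,3), (5,5), (6,1), (6,2), (6,5), (6,6) — 15 in total.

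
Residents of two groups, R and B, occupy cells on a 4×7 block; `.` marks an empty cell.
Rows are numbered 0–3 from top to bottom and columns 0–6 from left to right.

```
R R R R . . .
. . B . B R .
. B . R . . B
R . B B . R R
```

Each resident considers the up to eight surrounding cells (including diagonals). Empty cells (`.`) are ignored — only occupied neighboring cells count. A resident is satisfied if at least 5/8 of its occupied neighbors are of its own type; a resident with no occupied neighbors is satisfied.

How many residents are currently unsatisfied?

10

(0,0)R 1/1 ok
(0,1)R 2/3 ok
(0,2)R 2/3 ok
(0,3)R 1/3 unhappy
(1,2)B 1/5 unhappy
(1,4)B 0/3 unhappy
(1,5)R 0/2 unhappy
(2,1)B 2/3 ok
(2,3)R 0/4 unhappy
(2,6)B 0/3 unhappy
(3,0)R 0/1 unhappy
(3,2)B 2/3 ok
(3,3)B 1/2 unhappy
(3,5)R 1/2 unhappy
(3,6)R 1/2 unhappy
Unsatisfied: (0,3), (1,2), (1,4), (1,5), (2,3), (2,6), (3,0), (3,3), (3,5), (3,6) — 10 in total.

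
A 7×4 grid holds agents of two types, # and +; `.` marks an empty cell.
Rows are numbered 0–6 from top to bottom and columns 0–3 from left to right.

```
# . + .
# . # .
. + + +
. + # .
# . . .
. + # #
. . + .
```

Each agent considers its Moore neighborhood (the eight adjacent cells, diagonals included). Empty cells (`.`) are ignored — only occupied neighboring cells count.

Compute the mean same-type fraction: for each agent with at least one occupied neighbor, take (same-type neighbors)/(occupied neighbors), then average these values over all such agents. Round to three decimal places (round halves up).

Row 0: (0,0)# 1/1 · (0,2)+ 0/1
Row 1: (1,0)# 1/2 · (1,2)# 0/4
Row 2: (2,1)+ 2/5 · (2,2)+ 3/5 · (2,3)+ 1/3
Row 3: (3,1)+ 2/4 · (3,2)# 0/4
Row 4: (4,0)# 0/2
Row 5: (5,1)+ 1/3 · (5,2)# 1/3 · (5,3)# 1/2
Row 6: (6,2)+ 1/3
Sum over 14 agents: 1/1 + 0/1 + 1/2 + 0/4 + 2/5 + 3/5 + 1/3 + 2/4 + 0/4 + 0/2 + 1/3 + 1/3 + 1/2 + 1/3 = 29/6; mean = 29/6 ÷ 14 = 29/84 = 0.345238… → 0.345.

0.345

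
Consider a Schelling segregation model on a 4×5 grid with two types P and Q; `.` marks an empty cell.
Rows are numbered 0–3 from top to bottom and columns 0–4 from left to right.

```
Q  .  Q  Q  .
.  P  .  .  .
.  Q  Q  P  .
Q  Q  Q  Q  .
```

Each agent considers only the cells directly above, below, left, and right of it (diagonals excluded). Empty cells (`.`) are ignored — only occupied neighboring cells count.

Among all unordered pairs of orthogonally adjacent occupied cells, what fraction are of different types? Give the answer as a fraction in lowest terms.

Scan each occupied cell's neighbors to the right and below so each pair is counted once.
From row 0: 0 unlike of 1 pairs (running 0/1).
From row 1: 1 unlike of 1 pairs (running 1/2).
From row 2: 2 unlike of 5 pairs (running 3/7).
From row 3: 0 unlike of 3 pairs (running 3/10).
Total adjacent occupied pairs: 10; unlike-type pairs: 3.
3/10 is already in lowest terms.

3/10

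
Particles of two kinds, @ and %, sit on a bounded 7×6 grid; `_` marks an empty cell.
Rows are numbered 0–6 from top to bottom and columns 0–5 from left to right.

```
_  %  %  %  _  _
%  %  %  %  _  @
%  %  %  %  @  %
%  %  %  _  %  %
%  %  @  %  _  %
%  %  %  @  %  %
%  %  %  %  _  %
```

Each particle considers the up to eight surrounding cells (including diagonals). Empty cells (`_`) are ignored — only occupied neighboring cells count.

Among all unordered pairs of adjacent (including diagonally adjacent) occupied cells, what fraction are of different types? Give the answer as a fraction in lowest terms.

17/95

Scan each occupied cell's neighbors to the right and below (and the two forward diagonals) so each pair is counted once.
Row 0: %(0,1)–%(0,2)= %(0,1)–%(1,1)= %(0,1)–%(1,2)= %(0,1)–%(1,0)= %(0,2)–%(0,3)= %(0,2)–%(1,2)= %(0,2)–%(1,3)= %(0,2)–%(1,1)= %(0,3)–%(1,3)= %(0,3)–%(1,2)=  → 0/10 unlike.
Row 1: %(1,0)–%(1,1)= %(1,0)–%(2,0)= %(1,0)–%(2,1)= %(1,1)–%(1,2)= %(1,1)–%(2,1)= %(1,1)–%(2,2)= %(1,1)–%(2,0)= %(1,2)–%(1,3)= %(1,2)–%(2,2)= %(1,2)–%(2,3)= %(1,2)–%(2,1)= %(1,3)–%(2,3)= %(1,3)–@(2,4)≠ %(1,3)–%(2,2)= @(1,5)–%(2,5)≠ @(1,5)–@(2,4)=  → 2/16 unlike.
Row 2: %(2,0)–%(2,1)= %(2,0)–%(3,0)= %(2,0)–%(3,1)= %(2,1)–%(2,2)= %(2,1)–%(3,1)= %(2,1)–%(3,2)= %(2,1)–%(3,0)= %(2,2)–%(2,3)= %(2,2)–%(3,2)= %(2,2)–%(3,1)= %(2,3)–@(2,4)≠ %(2,3)–%(3,4)= %(2,3)–%(3,2)= @(2,4)–%(2,5)≠ @(2,4)–%(3,4)≠ @(2,4)–%(3,5)≠ %(2,5)–%(3,5)= %(2,5)–%(3,4)=  → 4/18 unlike.
Row 3: %(3,0)–%(3,1)= %(3,0)–%(4,0)= %(3,0)–%(4,1)= %(3,1)–%(3,2)= %(3,1)–%(4,1)= %(3,1)–@(4,2)≠ %(3,1)–%(4,0)= %(3,2)–@(4,2)≠ %(3,2)–%(4,3)= %(3,2)–%(4,1)= %(3,4)–%(3,5)= %(3,4)–%(4,5)= %(3,4)–%(4,3)= %(3,5)–%(4,5)=  → 2/14 unlike.
Row 4: %(4,0)–%(4,1)= %(4,0)–%(5,0)= %(4,0)–%(5,1)= %(4,1)–@(4,2)≠ %(4,1)–%(5,1)= %(4,1)–%(5,2)= %(4,1)–%(5,0)= @(4,2)–%(4,3)≠ @(4,2)–%(5,2)≠ @(4,2)–@(5,3)= @(4,2)–%(5,1)≠ %(4,3)–@(5,3)≠ %(4,3)–%(5,4)= %(4,3)–%(5,2)= %(4,5)–%(5,5)= %(4,5)–%(5,4)=  → 5/16 unlike.
Row 5: %(5,0)–%(5,1)= %(5,0)–%(6,0)= %(5,0)–%(6,1)= %(5,1)–%(5,2)= %(5,1)–%(6,1)= %(5,1)–%(6,2)= %(5,1)–%(6,0)= %(5,2)–@(5,3)≠ %(5,2)–%(6,2)= %(5,2)–%(6,3)= %(5,2)–%(6,1)= @(5,3)–%(5,4)≠ @(5,3)–%(6,3)≠ @(5,3)–%(6,2)≠ %(5,4)–%(5,5)= %(5,4)–%(6,5)= %(5,4)–%(6,3)= %(5,5)–%(6,5)=  → 4/18 unlike.
Row 6: %(6,0)–%(6,1)= %(6,1)–%(6,2)= %(6,2)–%(6,3)=  → 0/3 unlike.
Total adjacent occupied pairs: 95; unlike-type pairs: 17.
17/95 is already in lowest terms.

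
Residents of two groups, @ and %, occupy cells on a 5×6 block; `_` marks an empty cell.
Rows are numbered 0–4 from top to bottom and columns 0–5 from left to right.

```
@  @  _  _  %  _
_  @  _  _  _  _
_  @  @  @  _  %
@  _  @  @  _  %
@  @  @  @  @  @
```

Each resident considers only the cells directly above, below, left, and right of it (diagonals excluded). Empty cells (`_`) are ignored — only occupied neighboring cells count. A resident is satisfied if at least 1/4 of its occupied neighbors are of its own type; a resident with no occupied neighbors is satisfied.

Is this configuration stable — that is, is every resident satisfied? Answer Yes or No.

Yes

Row 0: (0,0)@ 1/1 ✓ · (0,1)@ 2/2 ✓ · (0,4)% 0/0 ✓
Row 1: (1,1)@ 2/2 ✓
Row 2: (2,1)@ 2/2 ✓ · (2,2)@ 3/3 ✓ · (2,3)@ 2/2 ✓ · (2,5)% 1/1 ✓
Row 3: (3,0)@ 1/1 ✓ · (3,2)@ 3/3 ✓ · (3,3)@ 3/3 ✓ · (3,5)% 1/2 ✓
Row 4: (4,0)@ 2/2 ✓ · (4,1)@ 2/2 ✓ · (4,2)@ 3/3 ✓ · (4,3)@ 3/3 ✓ · (4,4)@ 2/2 ✓ · (4,5)@ 1/2 ✓
All meet the threshold, so the configuration is stable.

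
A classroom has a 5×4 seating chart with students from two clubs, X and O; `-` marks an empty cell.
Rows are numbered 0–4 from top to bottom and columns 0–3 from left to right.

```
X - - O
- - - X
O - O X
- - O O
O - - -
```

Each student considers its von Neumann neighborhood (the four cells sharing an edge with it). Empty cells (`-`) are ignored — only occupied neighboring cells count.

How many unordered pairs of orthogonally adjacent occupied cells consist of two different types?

Scan each occupied cell's neighbors to the right and below so each pair is counted once.
From row 0: 1 unlike of 1 pairs (running 1/1).
From row 1: 0 unlike of 1 pairs (running 1/2).
From row 2: 2 unlike of 3 pairs (running 3/5).
From row 3: 0 unlike of 1 pairs (running 3/6).
Total adjacent occupied pairs: 6; unlike-type pairs: 3.

3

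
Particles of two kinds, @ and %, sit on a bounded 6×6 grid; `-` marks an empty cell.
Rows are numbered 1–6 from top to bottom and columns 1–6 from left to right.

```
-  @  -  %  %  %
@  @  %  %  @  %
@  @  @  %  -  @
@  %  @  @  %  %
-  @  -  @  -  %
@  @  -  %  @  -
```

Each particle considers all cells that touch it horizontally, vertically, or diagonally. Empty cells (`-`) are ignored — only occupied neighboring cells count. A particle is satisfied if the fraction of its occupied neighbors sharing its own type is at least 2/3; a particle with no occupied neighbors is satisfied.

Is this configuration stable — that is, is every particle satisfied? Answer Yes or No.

No

Row 1: (1,2)@ 2/3 ✓ · (1,4)% 3/4 ✓ · (1,5)% 4/5 ✓ · (1,6)% 2/3 ✓
Row 2: (2,1)@ 4/4 ✓ · (2,2)@ 5/6 ✓ · (2,3)% 3/7 ✗ · (2,4)% 4/6 ✓ · (2,5)@ 1/7 ✗ · (2,6)% 2/4 ✗
Row 3: (3,1)@ 4/5 ✓ · (3,2)@ 6/8 ✓ · (3,3)@ 4/8 ✗ · (3,4)% 3/7 ✗ · (3,6)@ 1/4 ✗
Row 4: (4,1)@ 3/4 ✓ · (4,2)% 0/6 ✗ · (4,3)@ 5/7 ✓ · (4,4)@ 3/5 ✗ · (4,5)% 3/6 ✗ · (4,6)% 2/3 ✓
Row 5: (5,2)@ 4/5 ✓ · (5,4)@ 3/5 ✗ · (5,6)% 2/3 ✓
Row 6: (6,1)@ 2/2 ✓ · (6,2)@ 2/2 ✓ · (6,4)% 0/2 ✗ · (6,5)@ 1/3 ✗
For instance (2,3) has only 3/7 same-type neighbors, below 2/3.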